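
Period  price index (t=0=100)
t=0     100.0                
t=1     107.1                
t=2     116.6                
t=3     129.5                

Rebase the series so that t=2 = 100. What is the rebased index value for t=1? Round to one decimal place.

91.9

Rebased(t=1) = 107.1 / 116.6 × 100 = 91.8525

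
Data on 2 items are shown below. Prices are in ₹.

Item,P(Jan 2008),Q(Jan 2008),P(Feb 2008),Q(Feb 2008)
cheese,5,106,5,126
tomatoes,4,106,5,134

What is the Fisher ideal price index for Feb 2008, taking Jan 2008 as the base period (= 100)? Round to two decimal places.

Laspeyres component (base-period weights):
ΣP(Feb 2008)Q(Jan 2008) = 5×106 + 5×106 = 530 + 530 = 1060
ΣP(Jan 2008)Q(Jan 2008) = 5×106 + 4×106 = 530 + 424 = 954
L = 1060 / 954 × 100 = 111.1111
Paasche component (current-period weights):
ΣP(Feb 2008)Q(Feb 2008) = 5×126 + 5×134 = 630 + 670 = 1300
ΣP(Jan 2008)Q(Feb 2008) = 5×126 + 4×134 = 630 + 536 = 1166
P = 1300 / 1166 × 100 = 111.4923
Fisher = √(L × P) = √(111.1111 × 111.4923) = 111.3015

111.30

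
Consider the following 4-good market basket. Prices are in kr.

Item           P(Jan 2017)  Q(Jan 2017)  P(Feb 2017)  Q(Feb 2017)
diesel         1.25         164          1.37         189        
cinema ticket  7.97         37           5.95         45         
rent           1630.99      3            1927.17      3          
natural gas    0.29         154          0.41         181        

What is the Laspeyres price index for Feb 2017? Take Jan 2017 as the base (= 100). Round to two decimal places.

Laspeyres price index uses base-period quantities as weights.
ΣP(Feb 2017)·Q(Jan 2017) = 1.37×164 + 5.95×37 + 1927.17×3 + 0.41×154 = 224.68 + 220.15 + 5781.51 + 63.14 = 6289.48
ΣP(Jan 2017)·Q(Jan 2017) = 1.25×164 + 7.97×37 + 1630.99×3 + 0.29×154 = 205 + 294.89 + 4892.97 + 44.66 = 5437.52
Index = 6289.48 / 5437.52 × 100 = 115.6682

115.67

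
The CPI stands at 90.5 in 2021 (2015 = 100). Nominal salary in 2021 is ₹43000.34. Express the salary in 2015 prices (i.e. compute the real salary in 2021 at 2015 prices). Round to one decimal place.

47514.2

Real = Nominal ÷ (Index/100) = 43000.34 ÷ (90.5/100)
     = 43000.34 ÷ 0.905 = 47514.1878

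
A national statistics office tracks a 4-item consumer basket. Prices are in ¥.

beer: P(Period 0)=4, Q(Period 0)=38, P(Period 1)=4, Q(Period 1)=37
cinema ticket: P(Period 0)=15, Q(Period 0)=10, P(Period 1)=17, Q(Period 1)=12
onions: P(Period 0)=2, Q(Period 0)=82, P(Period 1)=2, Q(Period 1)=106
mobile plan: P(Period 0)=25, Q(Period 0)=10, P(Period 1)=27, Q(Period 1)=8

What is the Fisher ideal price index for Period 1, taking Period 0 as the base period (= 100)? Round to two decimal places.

Laspeyres component (base-period weights):
ΣP(Period 1)Q(Period 0) = 4×38 + 17×10 + 2×82 + 27×10 = 152 + 170 + 164 + 270 = 756
ΣP(Period 0)Q(Period 0) = 4×38 + 15×10 + 2×82 + 25×10 = 152 + 150 + 164 + 250 = 716
L = 756 / 716 × 100 = 105.5866
Paasche component (current-period weights):
ΣP(Period 1)Q(Period 1) = 4×37 + 17×12 + 2×106 + 27×8 = 148 + 204 + 212 + 216 = 780
ΣP(Period 0)Q(Period 1) = 4×37 + 15×12 + 2×106 + 25×8 = 148 + 180 + 212 + 200 = 740
P = 780 / 740 × 100 = 105.4054
Fisher = √(L × P) = √(105.5866 × 105.4054) = 105.4960

105.50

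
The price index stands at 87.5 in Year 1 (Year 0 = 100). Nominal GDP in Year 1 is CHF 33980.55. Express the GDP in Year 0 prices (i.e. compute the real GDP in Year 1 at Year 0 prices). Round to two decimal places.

Real = Nominal ÷ (Index/100) = 33980.55 ÷ (87.5/100)
     = 33980.55 ÷ 0.875 = 38834.9143

38834.91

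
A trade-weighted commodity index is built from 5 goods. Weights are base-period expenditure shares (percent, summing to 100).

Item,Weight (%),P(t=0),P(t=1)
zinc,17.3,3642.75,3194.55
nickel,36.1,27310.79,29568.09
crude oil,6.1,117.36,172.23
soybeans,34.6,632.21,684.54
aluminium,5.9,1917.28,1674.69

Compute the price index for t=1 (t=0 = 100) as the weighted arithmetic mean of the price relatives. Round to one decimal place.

zinc: 17.3 × (3194.55/3642.75) = 17.3 × 0.876961 = 15.1714
nickel: 36.1 × (29568.09/27310.79) = 36.1 × 1.082652 = 39.0837
crude oil: 6.1 × (172.23/117.36) = 6.1 × 1.467536 = 8.9520
soybeans: 34.6 × (684.54/632.21) = 34.6 × 1.082773 = 37.4640
aluminium: 5.9 × (1674.69/1917.28) = 5.9 × 0.873472 = 5.1535
Index = Σ wᵢ·(p₁ᵢ/p₀ᵢ) = 15.1714 + 39.0837 + 8.9520 + 37.4640 + 5.1535 = 105.8246

105.8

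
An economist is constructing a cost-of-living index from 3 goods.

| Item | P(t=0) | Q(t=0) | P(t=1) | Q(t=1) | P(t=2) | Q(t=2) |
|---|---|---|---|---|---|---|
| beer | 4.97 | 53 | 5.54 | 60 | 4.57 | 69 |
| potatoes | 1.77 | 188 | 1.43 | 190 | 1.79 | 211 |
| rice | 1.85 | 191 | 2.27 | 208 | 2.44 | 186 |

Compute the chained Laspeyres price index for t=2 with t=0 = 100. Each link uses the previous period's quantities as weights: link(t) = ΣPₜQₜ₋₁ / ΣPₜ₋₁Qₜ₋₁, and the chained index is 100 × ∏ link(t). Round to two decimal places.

Link t=0→t=1:
ΣP(t=1)Q(t=0) = 5.54×53 + 1.43×188 + 2.27×191 = 293.62 + 268.84 + 433.57 = 996.03
ΣP(t=0)Q(t=0) = 4.97×53 + 1.77×188 + 1.85×191 = 263.41 + 332.76 + 353.35 = 949.52
link = 996.03/949.52 = 1.048983
Link t=1→t=2:
ΣP(t=2)Q(t=1) = 4.57×60 + 1.79×190 + 2.44×208 = 274.2 + 340.1 + 507.52 = 1121.82
ΣP(t=1)Q(t=1) = 5.54×60 + 1.43×190 + 2.27×208 = 332.4 + 271.7 + 472.16 = 1076.26
link = 1121.82/1076.26 = 1.042332
Chained index = 100 × 1.048983 × 1.042332 = 109.3388

109.34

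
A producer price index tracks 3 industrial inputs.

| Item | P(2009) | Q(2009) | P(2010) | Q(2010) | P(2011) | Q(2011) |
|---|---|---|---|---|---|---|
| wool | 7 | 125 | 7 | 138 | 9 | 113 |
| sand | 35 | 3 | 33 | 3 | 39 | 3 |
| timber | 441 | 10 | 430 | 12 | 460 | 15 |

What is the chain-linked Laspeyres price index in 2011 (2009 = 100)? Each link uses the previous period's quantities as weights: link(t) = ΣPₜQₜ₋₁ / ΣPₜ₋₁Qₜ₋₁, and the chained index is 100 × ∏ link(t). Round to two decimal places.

Link 2009→2010:
ΣP(2010)Q(2009) = 7×125 + 33×3 + 430×10 = 875 + 99 + 4300 = 5274
ΣP(2009)Q(2009) = 7×125 + 35×3 + 441×10 = 875 + 105 + 4410 = 5390
link = 5274/5390 = 0.978479
Link 2010→2011:
ΣP(2011)Q(2010) = 9×138 + 39×3 + 460×12 = 1242 + 117 + 5520 = 6879
ΣP(2010)Q(2010) = 7×138 + 33×3 + 430×12 = 966 + 99 + 5160 = 6225
link = 6879/6225 = 1.105060
Chained index = 100 × 0.978479 × 1.105060 = 108.1278

108.13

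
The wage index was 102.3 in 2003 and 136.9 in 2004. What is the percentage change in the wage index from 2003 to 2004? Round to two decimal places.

Change = (136.9 − 102.3) / 102.3 × 100
       = 34.6 / 102.3 × 100 = 33.8221%

33.82%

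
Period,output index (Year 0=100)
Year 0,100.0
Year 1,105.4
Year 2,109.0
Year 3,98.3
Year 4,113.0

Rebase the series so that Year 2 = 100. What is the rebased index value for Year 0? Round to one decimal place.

91.7

Rebased(Year 0) = 100.0 / 109.0 × 100 = 91.7431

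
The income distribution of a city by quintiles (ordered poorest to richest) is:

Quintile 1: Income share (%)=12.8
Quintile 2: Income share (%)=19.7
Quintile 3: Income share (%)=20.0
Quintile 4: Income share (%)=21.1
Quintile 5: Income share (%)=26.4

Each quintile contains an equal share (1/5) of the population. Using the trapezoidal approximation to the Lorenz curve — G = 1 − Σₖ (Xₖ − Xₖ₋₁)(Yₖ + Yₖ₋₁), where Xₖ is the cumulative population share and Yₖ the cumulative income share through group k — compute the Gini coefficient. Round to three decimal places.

Cumulative income shares Yₖ: 0.1280, 0.3250, 0.5250, 0.7360, 1.0000
Σ (Xₖ−Xₖ₋₁)(Yₖ+Yₖ₋₁) = (1/5)(0.1280+0.0000) + (1/5)(0.3250+0.1280) + (1/5)(0.5250+0.3250) + (1/5)(0.7360+0.5250) + (1/5)(1.0000+0.7360)
  = 0.0256 + 0.0906 + 0.1700 + 0.2522 + 0.3472 = 0.8856
G = 1 − 0.8856 = 0.1144

0.114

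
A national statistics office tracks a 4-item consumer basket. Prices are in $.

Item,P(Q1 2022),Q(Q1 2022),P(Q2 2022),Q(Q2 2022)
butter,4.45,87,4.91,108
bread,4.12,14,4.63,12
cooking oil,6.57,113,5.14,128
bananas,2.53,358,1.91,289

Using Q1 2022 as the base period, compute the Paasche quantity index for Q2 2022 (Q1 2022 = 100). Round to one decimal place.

Paasche quantity index uses current-period prices as weights.
ΣP(Q2 2022)·Q(Q2 2022) = 4.91×108 + 4.63×12 + 5.14×128 + 1.91×289 = 530.28 + 55.56 + 657.92 + 551.99 = 1795.75
ΣP(Q2 2022)·Q(Q1 2022) = 4.91×87 + 4.63×14 + 5.14×113 + 1.91×358 = 427.17 + 64.82 + 580.82 + 683.78 = 1756.59
Index = 1795.75 / 1756.59 × 100 = 102.2293

102.2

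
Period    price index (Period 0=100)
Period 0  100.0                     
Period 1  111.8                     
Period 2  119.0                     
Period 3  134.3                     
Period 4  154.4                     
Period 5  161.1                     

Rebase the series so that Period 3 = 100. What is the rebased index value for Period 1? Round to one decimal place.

Rebased(Period 1) = 111.8 / 134.3 × 100 = 83.2465

83.2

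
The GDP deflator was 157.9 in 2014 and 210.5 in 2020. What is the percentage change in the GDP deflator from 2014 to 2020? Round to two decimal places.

Change = (210.5 − 157.9) / 157.9 × 100
       = 52.6 / 157.9 × 100 = 33.3122%

33.31%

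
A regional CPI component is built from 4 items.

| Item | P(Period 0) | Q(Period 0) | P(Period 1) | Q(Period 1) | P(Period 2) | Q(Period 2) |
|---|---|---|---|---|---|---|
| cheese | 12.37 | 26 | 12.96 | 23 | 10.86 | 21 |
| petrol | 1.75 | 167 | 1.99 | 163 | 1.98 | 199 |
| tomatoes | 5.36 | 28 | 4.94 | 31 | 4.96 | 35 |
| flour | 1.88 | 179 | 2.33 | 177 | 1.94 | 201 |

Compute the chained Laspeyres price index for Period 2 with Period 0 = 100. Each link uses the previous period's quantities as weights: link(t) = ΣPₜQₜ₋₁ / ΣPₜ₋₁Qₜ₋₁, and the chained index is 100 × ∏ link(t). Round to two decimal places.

Link Period 0→Period 1:
ΣP(Period 1)Q(Period 0) = 12.96×26 + 1.99×167 + 4.94×28 + 2.33×179 = 336.96 + 332.33 + 138.32 + 417.07 = 1224.68
ΣP(Period 0)Q(Period 0) = 12.37×26 + 1.75×167 + 5.36×28 + 1.88×179 = 321.62 + 292.25 + 150.08 + 336.52 = 1100.47
link = 1224.68/1100.47 = 1.112870
Link Period 1→Period 2:
ΣP(Period 2)Q(Period 1) = 10.86×23 + 1.98×163 + 4.96×31 + 1.94×177 = 249.78 + 322.74 + 153.76 + 343.38 = 1069.66
ΣP(Period 1)Q(Period 1) = 12.96×23 + 1.99×163 + 4.94×31 + 2.33×177 = 298.08 + 324.37 + 153.14 + 412.41 = 1188
link = 1069.66/1188 = 0.900387
Chained index = 100 × 1.112870 × 0.900387 = 100.2014

100.20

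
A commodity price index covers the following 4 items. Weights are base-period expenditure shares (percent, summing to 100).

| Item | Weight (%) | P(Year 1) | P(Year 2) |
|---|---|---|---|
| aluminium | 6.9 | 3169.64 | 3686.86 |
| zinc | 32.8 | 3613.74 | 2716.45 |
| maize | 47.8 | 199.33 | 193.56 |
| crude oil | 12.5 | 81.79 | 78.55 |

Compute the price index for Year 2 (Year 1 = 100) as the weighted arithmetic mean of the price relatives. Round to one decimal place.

91.1

aluminium: 6.9 × (3686.86/3169.64) = 6.9 × 1.163179 = 8.0259
zinc: 32.8 × (2716.45/3613.74) = 32.8 × 0.751700 = 24.6558
maize: 47.8 × (193.56/199.33) = 47.8 × 0.971053 = 46.4163
crude oil: 12.5 × (78.55/81.79) = 12.5 × 0.960386 = 12.0048
Index = Σ wᵢ·(p₁ᵢ/p₀ᵢ) = 8.0259 + 24.6558 + 46.4163 + 12.0048 = 91.1029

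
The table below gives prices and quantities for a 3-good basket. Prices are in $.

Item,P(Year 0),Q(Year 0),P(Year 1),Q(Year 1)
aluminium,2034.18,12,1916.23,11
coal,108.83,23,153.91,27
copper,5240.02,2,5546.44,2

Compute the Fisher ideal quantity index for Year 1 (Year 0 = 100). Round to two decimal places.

Laspeyres component (base-period weights):
ΣP(Year 0)Q(Year 1) = 2034.18×11 + 108.83×27 + 5240.02×2 = 22375.98 + 2938.41 + 10480.04 = 35794.43
ΣP(Year 0)Q(Year 0) = 2034.18×12 + 108.83×23 + 5240.02×2 = 24410.16 + 2503.09 + 10480.04 = 37393.29
L = 35794.43 / 37393.29 × 100 = 95.7242
Paasche component (current-period weights):
ΣP(Year 1)Q(Year 1) = 1916.23×11 + 153.91×27 + 5546.44×2 = 21078.53 + 4155.57 + 11092.88 = 36326.98
ΣP(Year 1)Q(Year 0) = 1916.23×12 + 153.91×23 + 5546.44×2 = 22994.76 + 3539.93 + 11092.88 = 37627.57
P = 36326.98 / 37627.57 × 100 = 96.5435
Fisher = √(L × P) = √(95.7242 × 96.5435) = 96.1330

96.13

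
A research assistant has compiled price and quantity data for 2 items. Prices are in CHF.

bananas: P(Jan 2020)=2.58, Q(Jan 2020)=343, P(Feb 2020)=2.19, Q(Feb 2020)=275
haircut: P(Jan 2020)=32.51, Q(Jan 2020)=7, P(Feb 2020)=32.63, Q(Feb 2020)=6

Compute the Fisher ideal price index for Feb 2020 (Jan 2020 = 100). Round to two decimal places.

88.14

Laspeyres component (base-period weights):
ΣP(Feb 2020)Q(Jan 2020) = 2.19×343 + 32.63×7 = 751.17 + 228.41 = 979.58
ΣP(Jan 2020)Q(Jan 2020) = 2.58×343 + 32.51×7 = 884.94 + 227.57 = 1112.51
L = 979.58 / 1112.51 × 100 = 88.0513
Paasche component (current-period weights):
ΣP(Feb 2020)Q(Feb 2020) = 2.19×275 + 32.63×6 = 602.25 + 195.78 = 798.03
ΣP(Jan 2020)Q(Feb 2020) = 2.58×275 + 32.51×6 = 709.5 + 195.06 = 904.56
P = 798.03 / 904.56 × 100 = 88.2230
Fisher = √(L × P) = √(88.0513 × 88.2230) = 88.1371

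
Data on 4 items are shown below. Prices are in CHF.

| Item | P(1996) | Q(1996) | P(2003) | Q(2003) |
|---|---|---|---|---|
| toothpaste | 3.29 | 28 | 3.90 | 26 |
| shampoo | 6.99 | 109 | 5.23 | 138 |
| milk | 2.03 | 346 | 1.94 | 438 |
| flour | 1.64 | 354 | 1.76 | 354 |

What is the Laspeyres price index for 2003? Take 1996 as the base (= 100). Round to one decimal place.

92.4

Laspeyres price index uses base-period quantities as weights.
ΣP(2003)·Q(1996) = 3.90×28 + 5.23×109 + 1.94×346 + 1.76×354 = 109.2 + 570.07 + 671.24 + 623.04 = 1973.55
ΣP(1996)·Q(1996) = 3.29×28 + 6.99×109 + 2.03×346 + 1.64×354 = 92.12 + 761.91 + 702.38 + 580.56 = 2136.97
Index = 1973.55 / 2136.97 × 100 = 92.3527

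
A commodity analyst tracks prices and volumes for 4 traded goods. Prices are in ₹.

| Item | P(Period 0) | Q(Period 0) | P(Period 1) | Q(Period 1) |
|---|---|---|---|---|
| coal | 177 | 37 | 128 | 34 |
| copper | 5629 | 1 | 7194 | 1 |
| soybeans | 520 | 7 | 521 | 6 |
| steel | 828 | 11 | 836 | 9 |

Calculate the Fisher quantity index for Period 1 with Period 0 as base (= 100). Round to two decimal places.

Laspeyres component (base-period weights):
ΣP(Period 0)Q(Period 1) = 177×34 + 5629×1 + 520×6 + 828×9 = 6018 + 5629 + 3120 + 7452 = 22219
ΣP(Period 0)Q(Period 0) = 177×37 + 5629×1 + 520×7 + 828×11 = 6549 + 5629 + 3640 + 9108 = 24926
L = 22219 / 24926 × 100 = 89.1399
Paasche component (current-period weights):
ΣP(Period 1)Q(Period 1) = 128×34 + 7194×1 + 521×6 + 836×9 = 4352 + 7194 + 3126 + 7524 = 22196
ΣP(Period 1)Q(Period 0) = 128×37 + 7194×1 + 521×7 + 836×11 = 4736 + 7194 + 3647 + 9196 = 24773
P = 22196 / 24773 × 100 = 89.5975
Fisher = √(L × P) = √(89.1399 × 89.5975) = 89.3684

89.37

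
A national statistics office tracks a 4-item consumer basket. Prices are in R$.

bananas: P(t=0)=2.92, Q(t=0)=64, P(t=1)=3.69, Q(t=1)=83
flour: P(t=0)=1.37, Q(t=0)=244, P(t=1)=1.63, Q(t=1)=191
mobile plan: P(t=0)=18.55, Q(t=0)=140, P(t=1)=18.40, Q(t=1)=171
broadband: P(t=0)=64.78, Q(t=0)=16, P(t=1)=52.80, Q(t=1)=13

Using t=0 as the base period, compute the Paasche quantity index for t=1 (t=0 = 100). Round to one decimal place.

Paasche quantity index uses current-period prices as weights.
ΣP(t=1)·Q(t=1) = 3.69×83 + 1.63×191 + 18.40×171 + 52.80×13 = 306.27 + 311.33 + 3146.4 + 686.4 = 4450.4
ΣP(t=1)·Q(t=0) = 3.69×64 + 1.63×244 + 18.40×140 + 52.80×16 = 236.16 + 397.72 + 2576 + 844.8 = 4054.68
Index = 4450.4 / 4054.68 × 100 = 109.7596

109.8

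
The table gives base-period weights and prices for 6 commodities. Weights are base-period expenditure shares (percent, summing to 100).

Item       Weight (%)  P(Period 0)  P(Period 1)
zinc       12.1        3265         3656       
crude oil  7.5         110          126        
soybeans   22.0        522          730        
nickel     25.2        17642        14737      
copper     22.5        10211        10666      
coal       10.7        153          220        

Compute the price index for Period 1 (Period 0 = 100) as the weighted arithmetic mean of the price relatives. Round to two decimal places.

zinc: 12.1 × (3656/3265) = 12.1 × 1.119755 = 13.5490
crude oil: 7.5 × (126/110) = 7.5 × 1.145455 = 8.5909
soybeans: 22.0 × (730/522) = 22.0 × 1.398467 = 30.7663
nickel: 25.2 × (14737/17642) = 25.2 × 0.835336 = 21.0505
copper: 22.5 × (10666/10211) = 22.5 × 1.044560 = 23.5026
coal: 10.7 × (220/153) = 10.7 × 1.437908 = 15.3856
Index = Σ wᵢ·(p₁ᵢ/p₀ᵢ) = 13.5490 + 8.5909 + 30.7663 + 21.0505 + 23.5026 + 15.3856 = 112.8449

112.84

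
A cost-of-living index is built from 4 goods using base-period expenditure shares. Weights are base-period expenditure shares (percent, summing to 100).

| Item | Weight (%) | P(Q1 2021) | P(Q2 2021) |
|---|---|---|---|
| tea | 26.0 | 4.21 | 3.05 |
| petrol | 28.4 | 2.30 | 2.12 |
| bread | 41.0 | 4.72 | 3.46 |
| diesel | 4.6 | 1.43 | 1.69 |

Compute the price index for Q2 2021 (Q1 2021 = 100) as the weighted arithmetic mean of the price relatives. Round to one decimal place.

80.5

tea: 26.0 × (3.05/4.21) = 26.0 × 0.724466 = 18.8361
petrol: 28.4 × (2.12/2.30) = 28.4 × 0.921739 = 26.1774
bread: 41.0 × (3.46/4.72) = 41.0 × 0.733051 = 30.0551
diesel: 4.6 × (1.69/1.43) = 4.6 × 1.181818 = 5.4364
Index = Σ wᵢ·(p₁ᵢ/p₀ᵢ) = 18.8361 + 26.1774 + 30.0551 + 5.4364 = 80.5049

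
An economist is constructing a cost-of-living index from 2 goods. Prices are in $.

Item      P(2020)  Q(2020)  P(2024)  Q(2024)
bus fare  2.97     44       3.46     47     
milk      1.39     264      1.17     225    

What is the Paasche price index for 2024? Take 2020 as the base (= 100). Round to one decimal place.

94.1

Paasche price index uses current-period quantities as weights.
ΣP(2024)·Q(2024) = 3.46×47 + 1.17×225 = 162.62 + 263.25 = 425.87
ΣP(2020)·Q(2024) = 2.97×47 + 1.39×225 = 139.59 + 312.75 = 452.34
Index = 425.87 / 452.34 × 100 = 94.1482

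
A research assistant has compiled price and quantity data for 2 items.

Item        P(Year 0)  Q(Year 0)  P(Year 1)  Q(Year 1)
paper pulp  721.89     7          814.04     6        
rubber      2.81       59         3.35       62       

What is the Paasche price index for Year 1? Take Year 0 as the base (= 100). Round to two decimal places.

113.01

Paasche price index uses current-period quantities as weights.
ΣP(Year 1)·Q(Year 1) = 814.04×6 + 3.35×62 = 4884.24 + 207.7 = 5091.94
ΣP(Year 0)·Q(Year 1) = 721.89×6 + 2.81×62 = 4331.34 + 174.22 = 4505.56
Index = 5091.94 / 4505.56 × 100 = 113.0146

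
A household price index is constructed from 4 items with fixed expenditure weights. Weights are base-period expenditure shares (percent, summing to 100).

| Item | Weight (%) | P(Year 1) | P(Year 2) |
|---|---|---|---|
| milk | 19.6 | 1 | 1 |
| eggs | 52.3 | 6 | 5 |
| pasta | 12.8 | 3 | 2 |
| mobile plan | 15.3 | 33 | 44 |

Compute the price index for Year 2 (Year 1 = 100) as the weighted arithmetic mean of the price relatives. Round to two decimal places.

92.12

milk: 19.6 × (1/1) = 19.6 × 1.000000 = 19.6000
eggs: 52.3 × (5/6) = 52.3 × 0.833333 = 43.5833
pasta: 12.8 × (2/3) = 12.8 × 0.666667 = 8.5333
mobile plan: 15.3 × (44/33) = 15.3 × 1.333333 = 20.4000
Index = Σ wᵢ·(p₁ᵢ/p₀ᵢ) = 19.6000 + 43.5833 + 8.5333 + 20.4000 = 92.1167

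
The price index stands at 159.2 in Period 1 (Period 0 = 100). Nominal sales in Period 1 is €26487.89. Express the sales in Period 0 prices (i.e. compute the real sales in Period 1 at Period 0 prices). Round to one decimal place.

Real = Nominal ÷ (Index/100) = 26487.89 ÷ (159.2/100)
     = 26487.89 ÷ 1.592 = 16638.1219

16638.1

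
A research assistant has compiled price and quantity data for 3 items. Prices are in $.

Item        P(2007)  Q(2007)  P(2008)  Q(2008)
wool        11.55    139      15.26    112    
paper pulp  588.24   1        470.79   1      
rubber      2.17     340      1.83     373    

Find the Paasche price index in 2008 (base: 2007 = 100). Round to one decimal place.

106.4

Paasche price index uses current-period quantities as weights.
ΣP(2008)·Q(2008) = 15.26×112 + 470.79×1 + 1.83×373 = 1709.12 + 470.79 + 682.59 = 2862.5
ΣP(2007)·Q(2008) = 11.55×112 + 588.24×1 + 2.17×373 = 1293.6 + 588.24 + 809.41 = 2691.25
Index = 2862.5 / 2691.25 × 100 = 106.3632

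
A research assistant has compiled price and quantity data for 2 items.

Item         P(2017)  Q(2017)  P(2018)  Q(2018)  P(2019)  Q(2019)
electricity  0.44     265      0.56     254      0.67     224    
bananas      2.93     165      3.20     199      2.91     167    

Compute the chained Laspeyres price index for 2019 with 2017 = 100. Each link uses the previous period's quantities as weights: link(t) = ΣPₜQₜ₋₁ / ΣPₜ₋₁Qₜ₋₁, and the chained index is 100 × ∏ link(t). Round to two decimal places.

108.42

Link 2017→2018:
ΣP(2018)Q(2017) = 0.56×265 + 3.20×165 = 148.4 + 528 = 676.4
ΣP(2017)Q(2017) = 0.44×265 + 2.93×165 = 116.6 + 483.45 = 600.05
link = 676.4/600.05 = 1.127239
Link 2018→2019:
ΣP(2019)Q(2018) = 0.67×254 + 2.91×199 = 170.18 + 579.09 = 749.27
ΣP(2018)Q(2018) = 0.56×254 + 3.20×199 = 142.24 + 636.8 = 779.04
link = 749.27/779.04 = 0.961786
Chained index = 100 × 1.127239 × 0.961786 = 108.4163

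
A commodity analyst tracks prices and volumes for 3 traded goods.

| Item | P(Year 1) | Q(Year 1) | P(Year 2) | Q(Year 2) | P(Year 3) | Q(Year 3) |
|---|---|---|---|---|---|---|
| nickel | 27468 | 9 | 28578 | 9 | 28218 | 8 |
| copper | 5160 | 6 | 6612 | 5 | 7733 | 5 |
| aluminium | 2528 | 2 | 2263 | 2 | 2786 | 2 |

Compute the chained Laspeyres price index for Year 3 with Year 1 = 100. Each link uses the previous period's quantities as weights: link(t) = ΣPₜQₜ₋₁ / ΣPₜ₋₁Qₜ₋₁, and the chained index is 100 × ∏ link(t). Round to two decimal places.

Link Year 1→Year 2:
ΣP(Year 2)Q(Year 1) = 28578×9 + 6612×6 + 2263×2 = 257202 + 39672 + 4526 = 301400
ΣP(Year 1)Q(Year 1) = 27468×9 + 5160×6 + 2528×2 = 247212 + 30960 + 5056 = 283228
link = 301400/283228 = 1.064160
Link Year 2→Year 3:
ΣP(Year 3)Q(Year 2) = 28218×9 + 7733×5 + 2786×2 = 253962 + 38665 + 5572 = 298199
ΣP(Year 2)Q(Year 2) = 28578×9 + 6612×5 + 2263×2 = 257202 + 33060 + 4526 = 294788
link = 298199/294788 = 1.011571
Chained index = 100 × 1.064160 × 1.011571 = 107.6474

107.65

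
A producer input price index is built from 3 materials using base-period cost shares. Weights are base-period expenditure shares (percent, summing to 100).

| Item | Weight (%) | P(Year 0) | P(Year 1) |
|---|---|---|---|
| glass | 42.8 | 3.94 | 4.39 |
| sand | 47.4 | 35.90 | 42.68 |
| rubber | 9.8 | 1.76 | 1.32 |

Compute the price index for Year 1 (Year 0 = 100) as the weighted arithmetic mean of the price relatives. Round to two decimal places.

111.39

glass: 42.8 × (4.39/3.94) = 42.8 × 1.114213 = 47.6883
sand: 47.4 × (42.68/35.90) = 47.4 × 1.188858 = 56.3519
rubber: 9.8 × (1.32/1.76) = 9.8 × 0.750000 = 7.3500
Index = Σ wᵢ·(p₁ᵢ/p₀ᵢ) = 47.6883 + 56.3519 + 7.3500 = 111.3902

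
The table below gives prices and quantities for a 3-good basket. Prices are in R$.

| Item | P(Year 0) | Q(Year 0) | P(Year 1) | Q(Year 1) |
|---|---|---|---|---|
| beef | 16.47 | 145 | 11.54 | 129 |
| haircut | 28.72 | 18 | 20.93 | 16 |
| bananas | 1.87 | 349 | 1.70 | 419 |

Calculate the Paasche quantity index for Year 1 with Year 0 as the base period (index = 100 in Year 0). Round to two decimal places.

Paasche quantity index uses current-period prices as weights.
ΣP(Year 1)·Q(Year 1) = 11.54×129 + 20.93×16 + 1.70×419 = 1488.66 + 334.88 + 712.3 = 2535.84
ΣP(Year 1)·Q(Year 0) = 11.54×145 + 20.93×18 + 1.70×349 = 1673.3 + 376.74 + 593.3 = 2643.34
Index = 2535.84 / 2643.34 × 100 = 95.9332

95.93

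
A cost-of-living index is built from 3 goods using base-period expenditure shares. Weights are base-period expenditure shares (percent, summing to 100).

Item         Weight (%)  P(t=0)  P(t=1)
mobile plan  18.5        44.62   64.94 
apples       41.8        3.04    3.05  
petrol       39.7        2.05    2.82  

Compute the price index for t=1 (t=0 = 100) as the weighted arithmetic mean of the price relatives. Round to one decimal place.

mobile plan: 18.5 × (64.94/44.62) = 18.5 × 1.455401 = 26.9249
apples: 41.8 × (3.05/3.04) = 41.8 × 1.003289 = 41.9375
petrol: 39.7 × (2.82/2.05) = 39.7 × 1.375610 = 54.6117
Index = Σ wᵢ·(p₁ᵢ/p₀ᵢ) = 26.9249 + 41.9375 + 54.6117 = 123.4741

123.5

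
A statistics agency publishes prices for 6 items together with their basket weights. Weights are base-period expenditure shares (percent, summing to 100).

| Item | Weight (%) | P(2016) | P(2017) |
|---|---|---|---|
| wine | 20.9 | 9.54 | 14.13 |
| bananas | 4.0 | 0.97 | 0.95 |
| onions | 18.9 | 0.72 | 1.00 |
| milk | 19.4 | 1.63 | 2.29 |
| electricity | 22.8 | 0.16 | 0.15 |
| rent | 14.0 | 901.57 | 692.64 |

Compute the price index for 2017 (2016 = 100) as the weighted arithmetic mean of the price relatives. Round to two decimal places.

wine: 20.9 × (14.13/9.54) = 20.9 × 1.481132 = 30.9557
bananas: 4.0 × (0.95/0.97) = 4.0 × 0.979381 = 3.9175
onions: 18.9 × (1.00/0.72) = 18.9 × 1.388889 = 26.2500
milk: 19.4 × (2.29/1.63) = 19.4 × 1.404908 = 27.2552
electricity: 22.8 × (0.15/0.16) = 22.8 × 0.937500 = 21.3750
rent: 14.0 × (692.64/901.57) = 14.0 × 0.768260 = 10.7556
Index = Σ wᵢ·(p₁ᵢ/p₀ᵢ) = 30.9557 + 3.9175 + 26.2500 + 27.2552 + 21.3750 + 10.7556 = 120.5090

120.51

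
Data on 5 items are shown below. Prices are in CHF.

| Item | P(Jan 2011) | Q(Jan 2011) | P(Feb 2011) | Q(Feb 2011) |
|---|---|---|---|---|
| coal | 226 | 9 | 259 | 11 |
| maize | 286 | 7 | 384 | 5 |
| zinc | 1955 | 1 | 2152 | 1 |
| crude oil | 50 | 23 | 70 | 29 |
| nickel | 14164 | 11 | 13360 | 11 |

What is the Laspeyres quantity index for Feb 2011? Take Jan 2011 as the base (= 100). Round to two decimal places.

100.11

Laspeyres quantity index uses base-period prices as weights.
ΣP(Jan 2011)·Q(Feb 2011) = 226×11 + 286×5 + 1955×1 + 50×29 + 14164×11 = 2486 + 1430 + 1955 + 1450 + 155804 = 163125
ΣP(Jan 2011)·Q(Jan 2011) = 226×9 + 286×7 + 1955×1 + 50×23 + 14164×11 = 2034 + 2002 + 1955 + 1150 + 155804 = 162945
Index = 163125 / 162945 × 100 = 100.1105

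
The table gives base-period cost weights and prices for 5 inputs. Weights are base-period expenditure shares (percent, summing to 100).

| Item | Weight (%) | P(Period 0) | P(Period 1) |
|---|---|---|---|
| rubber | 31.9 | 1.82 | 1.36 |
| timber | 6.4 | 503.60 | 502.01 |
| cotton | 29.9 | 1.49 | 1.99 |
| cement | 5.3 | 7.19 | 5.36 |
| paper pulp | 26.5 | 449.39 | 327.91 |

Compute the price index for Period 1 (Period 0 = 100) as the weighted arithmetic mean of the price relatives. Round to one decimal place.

93.4

rubber: 31.9 × (1.36/1.82) = 31.9 × 0.747253 = 23.8374
timber: 6.4 × (502.01/503.60) = 6.4 × 0.996843 = 6.3798
cotton: 29.9 × (1.99/1.49) = 29.9 × 1.335570 = 39.9336
cement: 5.3 × (5.36/7.19) = 5.3 × 0.745480 = 3.9510
paper pulp: 26.5 × (327.91/449.39) = 26.5 × 0.729678 = 19.3365
Index = Σ wᵢ·(p₁ᵢ/p₀ᵢ) = 23.8374 + 6.3798 + 39.9336 + 3.9510 + 19.3365 = 93.4382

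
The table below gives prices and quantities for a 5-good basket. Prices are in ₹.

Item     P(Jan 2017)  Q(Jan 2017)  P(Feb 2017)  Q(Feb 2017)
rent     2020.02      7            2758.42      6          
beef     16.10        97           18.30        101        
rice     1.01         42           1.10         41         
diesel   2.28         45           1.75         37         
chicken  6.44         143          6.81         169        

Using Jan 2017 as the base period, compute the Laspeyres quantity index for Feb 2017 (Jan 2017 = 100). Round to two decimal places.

Laspeyres quantity index uses base-period prices as weights.
ΣP(Jan 2017)·Q(Feb 2017) = 2020.02×6 + 16.10×101 + 1.01×41 + 2.28×37 + 6.44×169 = 12120.12 + 1626.1 + 41.41 + 84.36 + 1088.36 = 14960.35
ΣP(Jan 2017)·Q(Jan 2017) = 2020.02×7 + 16.10×97 + 1.01×42 + 2.28×45 + 6.44×143 = 14140.14 + 1561.7 + 42.42 + 102.6 + 920.92 = 16767.78
Index = 14960.35 / 16767.78 × 100 = 89.2208

89.22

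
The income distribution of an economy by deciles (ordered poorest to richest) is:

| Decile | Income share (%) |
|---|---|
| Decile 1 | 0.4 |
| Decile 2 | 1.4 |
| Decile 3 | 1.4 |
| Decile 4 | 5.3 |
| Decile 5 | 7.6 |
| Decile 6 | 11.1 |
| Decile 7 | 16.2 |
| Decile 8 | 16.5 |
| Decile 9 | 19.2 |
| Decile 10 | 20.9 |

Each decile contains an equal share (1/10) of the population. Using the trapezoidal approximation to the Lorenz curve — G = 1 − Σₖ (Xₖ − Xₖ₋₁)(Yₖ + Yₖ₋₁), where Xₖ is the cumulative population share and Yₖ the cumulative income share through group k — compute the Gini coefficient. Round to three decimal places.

0.421

Cumulative income shares Yₖ: 0.0040, 0.0180, 0.0320, 0.0850, 0.1610, 0.2720, 0.4340, 0.5990, 0.7910, 1.0000
Σ (Xₖ−Xₖ₋₁)(Yₖ+Yₖ₋₁) = (1/10)(0.0040+0.0000) + (1/10)(0.0180+0.0040) + (1/10)(0.0320+0.0180) + (1/10)(0.0850+0.0320) + (1/10)(0.1610+0.0850) + (1/10)(0.2720+0.1610) + (1/10)(0.4340+0.2720) + (1/10)(0.5990+0.4340) + (1/10)(0.7910+0.5990) + (1/10)(1.0000+0.7910)
  = 0.0004 + 0.0022 + 0.0050 + 0.0117 + 0.0246 + 0.0433 + 0.0706 + 0.1033 + 0.1390 + 0.1791 = 0.5792
G = 1 − 0.5792 = 0.4208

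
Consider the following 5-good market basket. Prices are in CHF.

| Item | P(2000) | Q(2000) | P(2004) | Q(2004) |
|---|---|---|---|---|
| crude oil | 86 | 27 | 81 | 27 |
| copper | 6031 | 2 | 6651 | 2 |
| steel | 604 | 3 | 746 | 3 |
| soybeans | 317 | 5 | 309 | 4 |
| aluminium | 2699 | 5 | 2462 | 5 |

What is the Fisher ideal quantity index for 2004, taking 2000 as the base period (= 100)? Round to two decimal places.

99.00

Laspeyres component (base-period weights):
ΣP(2000)Q(2004) = 86×27 + 6031×2 + 604×3 + 317×4 + 2699×5 = 2322 + 12062 + 1812 + 1268 + 13495 = 30959
ΣP(2000)Q(2000) = 86×27 + 6031×2 + 604×3 + 317×5 + 2699×5 = 2322 + 12062 + 1812 + 1585 + 13495 = 31276
L = 30959 / 31276 × 100 = 98.9864
Paasche component (current-period weights):
ΣP(2004)Q(2004) = 81×27 + 6651×2 + 746×3 + 309×4 + 2462×5 = 2187 + 13302 + 2238 + 1236 + 12310 = 31273
ΣP(2004)Q(2000) = 81×27 + 6651×2 + 746×3 + 309×5 + 2462×5 = 2187 + 13302 + 2238 + 1545 + 12310 = 31582
P = 31273 / 31582 × 100 = 99.0216
Fisher = √(L × P) = √(98.9864 × 99.0216) = 99.0040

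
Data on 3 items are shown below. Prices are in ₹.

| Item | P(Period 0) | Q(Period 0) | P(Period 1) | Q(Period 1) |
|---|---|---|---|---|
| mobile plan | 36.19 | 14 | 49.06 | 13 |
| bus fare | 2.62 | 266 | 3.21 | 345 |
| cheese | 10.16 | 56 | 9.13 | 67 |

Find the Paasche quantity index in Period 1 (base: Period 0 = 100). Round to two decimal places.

114.86

Paasche quantity index uses current-period prices as weights.
ΣP(Period 1)·Q(Period 1) = 49.06×13 + 3.21×345 + 9.13×67 = 637.78 + 1107.45 + 611.71 = 2356.94
ΣP(Period 1)·Q(Period 0) = 49.06×14 + 3.21×266 + 9.13×56 = 686.84 + 853.86 + 511.28 = 2051.98
Index = 2356.94 / 2051.98 × 100 = 114.8617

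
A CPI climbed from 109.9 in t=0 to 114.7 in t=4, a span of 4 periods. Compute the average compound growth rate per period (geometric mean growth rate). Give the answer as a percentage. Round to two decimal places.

Growth factor = (114.7/109.9)^(1/4) = (1.043676)^(1/4) = 1.010745
Growth rate = 1.010745 − 1 = 0.010745 = 1.0745%

1.07%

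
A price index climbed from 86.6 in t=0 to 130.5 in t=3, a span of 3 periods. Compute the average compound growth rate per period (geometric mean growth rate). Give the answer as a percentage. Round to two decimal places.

14.65%

Growth factor = (130.5/86.6)^(1/3) = (1.506928)^(1/3) = 1.146474
Growth rate = 1.146474 − 1 = 0.146474 = 14.6474%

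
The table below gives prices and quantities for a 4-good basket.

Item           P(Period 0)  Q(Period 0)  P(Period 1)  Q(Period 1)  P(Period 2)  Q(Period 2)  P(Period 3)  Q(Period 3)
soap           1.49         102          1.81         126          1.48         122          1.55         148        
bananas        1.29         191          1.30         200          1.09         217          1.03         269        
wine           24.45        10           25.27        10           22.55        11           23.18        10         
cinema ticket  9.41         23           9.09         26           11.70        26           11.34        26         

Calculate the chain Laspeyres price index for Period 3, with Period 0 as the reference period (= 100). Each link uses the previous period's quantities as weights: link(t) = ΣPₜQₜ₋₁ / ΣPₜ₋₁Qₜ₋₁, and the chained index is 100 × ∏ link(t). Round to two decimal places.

Link Period 0→Period 1:
ΣP(Period 1)Q(Period 0) = 1.81×102 + 1.30×191 + 25.27×10 + 9.09×23 = 184.62 + 248.3 + 252.7 + 209.07 = 894.69
ΣP(Period 0)Q(Period 0) = 1.49×102 + 1.29×191 + 24.45×10 + 9.41×23 = 151.98 + 246.39 + 244.5 + 216.43 = 859.3
link = 894.69/859.3 = 1.041185
Link Period 1→Period 2:
ΣP(Period 2)Q(Period 1) = 1.48×126 + 1.09×200 + 22.55×10 + 11.70×26 = 186.48 + 218 + 225.5 + 304.2 = 934.18
ΣP(Period 1)Q(Period 1) = 1.81×126 + 1.30×200 + 25.27×10 + 9.09×26 = 228.06 + 260 + 252.7 + 236.34 = 977.1
link = 934.18/977.1 = 0.956074
Link Period 2→Period 3:
ΣP(Period 3)Q(Period 2) = 1.55×122 + 1.03×217 + 23.18×11 + 11.34×26 = 189.1 + 223.51 + 254.98 + 294.84 = 962.43
ΣP(Period 2)Q(Period 2) = 1.48×122 + 1.09×217 + 22.55×11 + 11.70×26 = 180.56 + 236.53 + 248.05 + 304.2 = 969.34
link = 962.43/969.34 = 0.992871
Chained index = 100 × 1.041185 × 0.956074 × 0.992871 = 98.8354

98.84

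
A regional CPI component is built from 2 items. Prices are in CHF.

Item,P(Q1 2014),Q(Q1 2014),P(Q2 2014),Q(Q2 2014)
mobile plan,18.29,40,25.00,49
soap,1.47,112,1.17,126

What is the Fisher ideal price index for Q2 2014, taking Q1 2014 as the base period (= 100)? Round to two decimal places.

Laspeyres component (base-period weights):
ΣP(Q2 2014)Q(Q1 2014) = 25.00×40 + 1.17×112 = 1000 + 131.04 = 1131.04
ΣP(Q1 2014)Q(Q1 2014) = 18.29×40 + 1.47×112 = 731.6 + 164.64 = 896.24
L = 1131.04 / 896.24 × 100 = 126.1983
Paasche component (current-period weights):
ΣP(Q2 2014)Q(Q2 2014) = 25.00×49 + 1.17×126 = 1225 + 147.42 = 1372.42
ΣP(Q1 2014)Q(Q2 2014) = 18.29×49 + 1.47×126 = 896.21 + 185.22 = 1081.43
P = 1372.42 / 1081.43 × 100 = 126.9079
Fisher = √(L × P) = √(126.1983 × 126.9079) = 126.5526

126.55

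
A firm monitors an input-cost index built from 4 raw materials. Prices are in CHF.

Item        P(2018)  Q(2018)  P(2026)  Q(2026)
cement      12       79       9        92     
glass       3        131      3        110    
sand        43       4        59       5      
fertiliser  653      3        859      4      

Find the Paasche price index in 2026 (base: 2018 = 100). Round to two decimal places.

Paasche price index uses current-period quantities as weights.
ΣP(2026)·Q(2026) = 9×92 + 3×110 + 59×5 + 859×4 = 828 + 330 + 295 + 3436 = 4889
ΣP(2018)·Q(2026) = 12×92 + 3×110 + 43×5 + 653×4 = 1104 + 330 + 215 + 2612 = 4261
Index = 4889 / 4261 × 100 = 114.7383

114.74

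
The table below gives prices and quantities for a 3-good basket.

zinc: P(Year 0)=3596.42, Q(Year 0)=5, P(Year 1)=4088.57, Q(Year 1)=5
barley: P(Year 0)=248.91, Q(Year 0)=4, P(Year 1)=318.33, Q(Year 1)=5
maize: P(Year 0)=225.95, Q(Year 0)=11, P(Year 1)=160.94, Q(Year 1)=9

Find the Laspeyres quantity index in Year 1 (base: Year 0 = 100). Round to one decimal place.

99.1

Laspeyres quantity index uses base-period prices as weights.
ΣP(Year 0)·Q(Year 1) = 3596.42×5 + 248.91×5 + 225.95×9 = 17982.1 + 1244.55 + 2033.55 = 21260.2
ΣP(Year 0)·Q(Year 0) = 3596.42×5 + 248.91×4 + 225.95×11 = 17982.1 + 995.64 + 2485.45 = 21463.19
Index = 21260.2 / 21463.19 × 100 = 99.0542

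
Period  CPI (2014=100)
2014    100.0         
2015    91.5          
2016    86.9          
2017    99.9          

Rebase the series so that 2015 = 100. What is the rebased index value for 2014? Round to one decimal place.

109.3

Rebased(2014) = 100.0 / 91.5 × 100 = 109.2896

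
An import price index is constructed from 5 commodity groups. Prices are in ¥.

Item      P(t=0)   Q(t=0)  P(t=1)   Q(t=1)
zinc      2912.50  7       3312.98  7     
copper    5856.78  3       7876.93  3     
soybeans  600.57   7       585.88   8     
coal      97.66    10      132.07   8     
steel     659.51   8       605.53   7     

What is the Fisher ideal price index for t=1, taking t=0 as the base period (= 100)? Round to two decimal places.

117.93

Laspeyres component (base-period weights):
ΣP(t=1)Q(t=0) = 3312.98×7 + 7876.93×3 + 585.88×7 + 132.07×10 + 605.53×8 = 23190.86 + 23630.79 + 4101.16 + 1320.7 + 4844.24 = 57087.75
ΣP(t=0)Q(t=0) = 2912.50×7 + 5856.78×3 + 600.57×7 + 97.66×10 + 659.51×8 = 20387.5 + 17570.34 + 4203.99 + 976.6 + 5276.08 = 48414.51
L = 57087.75 / 48414.51 × 100 = 117.9145
Paasche component (current-period weights):
ΣP(t=1)Q(t=1) = 3312.98×7 + 7876.93×3 + 585.88×8 + 132.07×8 + 605.53×7 = 23190.86 + 23630.79 + 4687.04 + 1056.56 + 4238.71 = 56803.96
ΣP(t=0)Q(t=1) = 2912.50×7 + 5856.78×3 + 600.57×8 + 97.66×8 + 659.51×7 = 20387.5 + 17570.34 + 4804.56 + 781.28 + 4616.57 = 48160.25
P = 56803.96 / 48160.25 × 100 = 117.9478
Fisher = √(L × P) = √(117.9145 × 117.9478) = 117.9312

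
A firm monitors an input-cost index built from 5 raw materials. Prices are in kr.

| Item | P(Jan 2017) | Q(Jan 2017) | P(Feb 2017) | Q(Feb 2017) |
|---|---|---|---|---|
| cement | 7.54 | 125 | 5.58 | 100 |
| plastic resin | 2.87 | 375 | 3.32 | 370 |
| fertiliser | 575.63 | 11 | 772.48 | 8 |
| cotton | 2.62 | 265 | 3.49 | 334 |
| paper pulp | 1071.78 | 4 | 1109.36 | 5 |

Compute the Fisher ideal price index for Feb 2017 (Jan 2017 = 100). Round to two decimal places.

117.25

Laspeyres component (base-period weights):
ΣP(Feb 2017)Q(Jan 2017) = 5.58×125 + 3.32×375 + 772.48×11 + 3.49×265 + 1109.36×4 = 697.5 + 1245 + 8497.28 + 924.85 + 4437.44 = 15802.07
ΣP(Jan 2017)Q(Jan 2017) = 7.54×125 + 2.87×375 + 575.63×11 + 2.62×265 + 1071.78×4 = 942.5 + 1076.25 + 6331.93 + 694.3 + 4287.12 = 13332.1
L = 15802.07 / 13332.1 × 100 = 118.5265
Paasche component (current-period weights):
ΣP(Feb 2017)Q(Feb 2017) = 5.58×100 + 3.32×370 + 772.48×8 + 3.49×334 + 1109.36×5 = 558 + 1228.4 + 6179.84 + 1165.66 + 5546.8 = 14678.7
ΣP(Jan 2017)Q(Feb 2017) = 7.54×100 + 2.87×370 + 575.63×8 + 2.62×334 + 1071.78×5 = 754 + 1061.9 + 4605.04 + 875.08 + 5358.9 = 12654.92
P = 14678.7 / 12654.92 × 100 = 115.9920
Fisher = √(L × P) = √(118.5265 × 115.9920) = 117.2524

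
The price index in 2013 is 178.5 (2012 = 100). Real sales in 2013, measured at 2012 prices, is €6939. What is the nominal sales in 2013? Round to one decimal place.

12386.1

Nominal = Real × (Index/100) = 6939 × (178.5/100)
        = 6939 × 1.785 = 12386.1150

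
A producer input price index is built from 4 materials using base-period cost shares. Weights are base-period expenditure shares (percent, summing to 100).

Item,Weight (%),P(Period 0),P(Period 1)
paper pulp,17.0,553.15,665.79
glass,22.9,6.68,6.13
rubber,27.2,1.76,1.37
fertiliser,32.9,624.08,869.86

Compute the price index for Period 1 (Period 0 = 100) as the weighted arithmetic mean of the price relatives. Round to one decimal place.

108.5

paper pulp: 17.0 × (665.79/553.15) = 17.0 × 1.203634 = 20.4618
glass: 22.9 × (6.13/6.68) = 22.9 × 0.917665 = 21.0145
rubber: 27.2 × (1.37/1.76) = 27.2 × 0.778409 = 21.1727
fertiliser: 32.9 × (869.86/624.08) = 32.9 × 1.393828 = 45.8569
Index = Σ wᵢ·(p₁ᵢ/p₀ᵢ) = 20.4618 + 21.0145 + 21.1727 + 45.8569 = 108.5060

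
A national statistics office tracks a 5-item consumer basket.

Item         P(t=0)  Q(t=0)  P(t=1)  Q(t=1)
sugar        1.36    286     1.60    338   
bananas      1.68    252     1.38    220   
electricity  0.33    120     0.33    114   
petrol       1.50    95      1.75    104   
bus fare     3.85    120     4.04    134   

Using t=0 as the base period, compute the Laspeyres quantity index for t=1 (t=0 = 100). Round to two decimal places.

Laspeyres quantity index uses base-period prices as weights.
ΣP(t=0)·Q(t=1) = 1.36×338 + 1.68×220 + 0.33×114 + 1.50×104 + 3.85×134 = 459.68 + 369.6 + 37.62 + 156 + 515.9 = 1538.8
ΣP(t=0)·Q(t=0) = 1.36×286 + 1.68×252 + 0.33×120 + 1.50×95 + 3.85×120 = 388.96 + 423.36 + 39.6 + 142.5 + 462 = 1456.42
Index = 1538.8 / 1456.42 × 100 = 105.6563

105.66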